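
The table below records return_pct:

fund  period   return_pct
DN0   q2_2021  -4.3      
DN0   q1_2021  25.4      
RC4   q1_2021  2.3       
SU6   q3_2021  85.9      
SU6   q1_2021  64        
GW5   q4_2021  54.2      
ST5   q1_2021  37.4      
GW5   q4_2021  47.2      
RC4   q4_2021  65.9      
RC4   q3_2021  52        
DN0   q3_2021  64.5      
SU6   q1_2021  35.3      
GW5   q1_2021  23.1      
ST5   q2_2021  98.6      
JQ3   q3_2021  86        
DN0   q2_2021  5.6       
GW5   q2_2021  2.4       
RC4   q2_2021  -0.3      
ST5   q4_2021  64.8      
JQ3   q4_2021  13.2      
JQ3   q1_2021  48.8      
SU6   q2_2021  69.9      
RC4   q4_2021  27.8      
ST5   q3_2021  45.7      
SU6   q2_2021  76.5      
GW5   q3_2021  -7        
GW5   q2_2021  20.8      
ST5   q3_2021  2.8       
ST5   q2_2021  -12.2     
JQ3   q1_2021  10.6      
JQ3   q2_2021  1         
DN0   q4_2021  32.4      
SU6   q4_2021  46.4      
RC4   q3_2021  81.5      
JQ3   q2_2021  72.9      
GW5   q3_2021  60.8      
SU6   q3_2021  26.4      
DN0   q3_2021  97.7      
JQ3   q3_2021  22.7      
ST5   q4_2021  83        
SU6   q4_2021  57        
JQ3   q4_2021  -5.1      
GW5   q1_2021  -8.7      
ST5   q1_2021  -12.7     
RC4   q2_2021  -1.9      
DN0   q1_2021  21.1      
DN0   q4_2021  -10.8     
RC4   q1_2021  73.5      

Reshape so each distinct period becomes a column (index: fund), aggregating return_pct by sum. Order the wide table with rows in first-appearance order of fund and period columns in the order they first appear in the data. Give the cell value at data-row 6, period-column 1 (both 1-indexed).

73.9

With rows in first-appearance order of fund, row 6 is fund=JQ3. period columns in first-appearance order: q2_2021, q1_2021, q3_2021, q4_2021; column 1 is q2_2021.
Long rows with fund=JQ3, period=q2_2021: 1 + 72.9 = 73.9.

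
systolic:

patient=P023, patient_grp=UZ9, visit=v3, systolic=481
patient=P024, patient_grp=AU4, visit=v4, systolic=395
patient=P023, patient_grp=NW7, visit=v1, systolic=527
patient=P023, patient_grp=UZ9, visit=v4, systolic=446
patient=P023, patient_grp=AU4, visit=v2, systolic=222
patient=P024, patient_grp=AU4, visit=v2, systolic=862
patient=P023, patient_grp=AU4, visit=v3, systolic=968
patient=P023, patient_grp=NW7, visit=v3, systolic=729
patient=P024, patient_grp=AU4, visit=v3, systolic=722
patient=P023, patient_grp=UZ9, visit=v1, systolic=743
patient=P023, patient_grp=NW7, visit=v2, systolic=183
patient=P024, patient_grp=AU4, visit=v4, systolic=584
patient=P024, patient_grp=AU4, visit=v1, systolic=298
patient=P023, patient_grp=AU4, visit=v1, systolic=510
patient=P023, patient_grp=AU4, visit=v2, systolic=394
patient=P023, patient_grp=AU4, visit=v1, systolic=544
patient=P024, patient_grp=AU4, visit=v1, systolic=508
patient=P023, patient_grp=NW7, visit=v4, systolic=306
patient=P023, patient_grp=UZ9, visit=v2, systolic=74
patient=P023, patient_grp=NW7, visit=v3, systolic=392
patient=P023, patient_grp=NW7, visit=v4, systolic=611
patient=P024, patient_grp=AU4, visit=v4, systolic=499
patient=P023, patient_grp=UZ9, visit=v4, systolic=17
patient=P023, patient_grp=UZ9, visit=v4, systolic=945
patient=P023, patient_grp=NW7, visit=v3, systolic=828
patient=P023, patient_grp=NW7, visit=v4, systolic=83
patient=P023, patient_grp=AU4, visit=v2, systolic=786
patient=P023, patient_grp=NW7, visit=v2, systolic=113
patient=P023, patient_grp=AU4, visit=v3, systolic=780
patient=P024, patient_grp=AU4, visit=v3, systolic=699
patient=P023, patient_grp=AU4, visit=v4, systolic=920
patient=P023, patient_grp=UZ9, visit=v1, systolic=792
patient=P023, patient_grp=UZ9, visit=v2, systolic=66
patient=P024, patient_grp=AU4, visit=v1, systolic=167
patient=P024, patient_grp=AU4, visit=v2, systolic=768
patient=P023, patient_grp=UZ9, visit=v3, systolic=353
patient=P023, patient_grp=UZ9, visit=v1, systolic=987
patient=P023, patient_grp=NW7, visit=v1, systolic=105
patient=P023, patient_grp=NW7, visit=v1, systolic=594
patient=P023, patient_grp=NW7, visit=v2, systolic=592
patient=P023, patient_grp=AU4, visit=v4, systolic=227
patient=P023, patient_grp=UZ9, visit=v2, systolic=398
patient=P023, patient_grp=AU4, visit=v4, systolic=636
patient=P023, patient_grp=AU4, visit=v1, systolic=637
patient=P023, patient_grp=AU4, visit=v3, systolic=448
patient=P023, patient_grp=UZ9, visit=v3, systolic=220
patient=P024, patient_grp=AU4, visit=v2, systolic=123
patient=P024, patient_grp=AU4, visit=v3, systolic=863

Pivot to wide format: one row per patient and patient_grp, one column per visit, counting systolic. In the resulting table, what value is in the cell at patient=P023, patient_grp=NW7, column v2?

Rows with patient=P023, patient_grp=NW7 and visit=v2: systolic values are 183, 113, 592.
3 rows match — count = 3.

3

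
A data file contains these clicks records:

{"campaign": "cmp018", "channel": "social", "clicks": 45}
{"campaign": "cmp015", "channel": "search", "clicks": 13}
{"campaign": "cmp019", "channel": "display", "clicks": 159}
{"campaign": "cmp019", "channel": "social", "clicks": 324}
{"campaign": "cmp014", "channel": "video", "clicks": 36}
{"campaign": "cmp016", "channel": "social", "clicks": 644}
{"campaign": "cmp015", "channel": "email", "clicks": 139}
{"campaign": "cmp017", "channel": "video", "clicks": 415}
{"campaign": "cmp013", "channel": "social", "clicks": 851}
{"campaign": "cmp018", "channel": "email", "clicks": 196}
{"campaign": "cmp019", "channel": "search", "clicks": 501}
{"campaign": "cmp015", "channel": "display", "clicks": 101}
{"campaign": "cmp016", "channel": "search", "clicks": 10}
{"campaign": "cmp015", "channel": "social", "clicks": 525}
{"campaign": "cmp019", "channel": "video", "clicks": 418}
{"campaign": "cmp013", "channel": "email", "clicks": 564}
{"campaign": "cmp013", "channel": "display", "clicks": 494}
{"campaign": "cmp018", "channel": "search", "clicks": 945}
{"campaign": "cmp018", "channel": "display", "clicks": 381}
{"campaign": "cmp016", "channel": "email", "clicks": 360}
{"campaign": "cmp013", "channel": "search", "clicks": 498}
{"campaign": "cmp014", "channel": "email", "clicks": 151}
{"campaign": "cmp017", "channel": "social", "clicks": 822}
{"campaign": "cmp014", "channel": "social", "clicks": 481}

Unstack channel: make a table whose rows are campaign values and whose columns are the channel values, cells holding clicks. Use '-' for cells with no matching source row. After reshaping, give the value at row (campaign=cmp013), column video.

No long-format row has campaign=cmp013 and channel=video, so the cell is -.

-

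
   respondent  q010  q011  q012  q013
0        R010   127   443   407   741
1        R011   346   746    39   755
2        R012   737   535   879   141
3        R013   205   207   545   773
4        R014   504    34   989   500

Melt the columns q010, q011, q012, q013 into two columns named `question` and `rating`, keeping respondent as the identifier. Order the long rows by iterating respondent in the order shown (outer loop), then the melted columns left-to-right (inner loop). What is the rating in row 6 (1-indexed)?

20 rows total (5 × 4). Row 6: index ⌊(6-1)/4⌋ = 1 into respondent → R011; (6-1) mod 4 = 1 into the melted columns → q011.
So row 6 is (R011, q011, 746); rating = 746.

746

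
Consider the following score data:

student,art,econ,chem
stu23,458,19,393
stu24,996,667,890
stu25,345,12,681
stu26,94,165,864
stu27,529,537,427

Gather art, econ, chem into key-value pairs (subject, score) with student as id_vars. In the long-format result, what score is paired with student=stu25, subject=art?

Unpivoting turns each (student, wide-column) pair into one long row.
The wide cell at row stu25, column art holds 345, so the long row (stu25, art) has score=345.

345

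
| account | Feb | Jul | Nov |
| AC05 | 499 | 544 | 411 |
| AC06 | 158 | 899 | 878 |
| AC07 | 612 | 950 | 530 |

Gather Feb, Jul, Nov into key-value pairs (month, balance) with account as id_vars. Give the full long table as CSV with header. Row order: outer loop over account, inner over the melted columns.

account,month,balance
AC05,Feb,499
AC05,Jul,544
AC05,Nov,411
AC06,Feb,158
AC06,Jul,899
AC06,Nov,878
AC07,Feb,612
AC07,Jul,950
AC07,Nov,530

Each (account, column) pair becomes one row: 3 × 3 = 9 rows.
For example, (AC05, Feb) → balance=499.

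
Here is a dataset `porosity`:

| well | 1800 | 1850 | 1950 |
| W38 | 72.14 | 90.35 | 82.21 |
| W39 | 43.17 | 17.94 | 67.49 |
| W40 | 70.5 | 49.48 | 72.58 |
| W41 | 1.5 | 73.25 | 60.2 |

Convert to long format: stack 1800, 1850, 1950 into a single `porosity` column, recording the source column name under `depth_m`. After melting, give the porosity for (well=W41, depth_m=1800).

Unpivoting turns each (well, wide-column) pair into one long row.
The wide cell at row W41, column 1800 holds 1.5, so the long row (W41, 1800) has porosity=1.5.

1.5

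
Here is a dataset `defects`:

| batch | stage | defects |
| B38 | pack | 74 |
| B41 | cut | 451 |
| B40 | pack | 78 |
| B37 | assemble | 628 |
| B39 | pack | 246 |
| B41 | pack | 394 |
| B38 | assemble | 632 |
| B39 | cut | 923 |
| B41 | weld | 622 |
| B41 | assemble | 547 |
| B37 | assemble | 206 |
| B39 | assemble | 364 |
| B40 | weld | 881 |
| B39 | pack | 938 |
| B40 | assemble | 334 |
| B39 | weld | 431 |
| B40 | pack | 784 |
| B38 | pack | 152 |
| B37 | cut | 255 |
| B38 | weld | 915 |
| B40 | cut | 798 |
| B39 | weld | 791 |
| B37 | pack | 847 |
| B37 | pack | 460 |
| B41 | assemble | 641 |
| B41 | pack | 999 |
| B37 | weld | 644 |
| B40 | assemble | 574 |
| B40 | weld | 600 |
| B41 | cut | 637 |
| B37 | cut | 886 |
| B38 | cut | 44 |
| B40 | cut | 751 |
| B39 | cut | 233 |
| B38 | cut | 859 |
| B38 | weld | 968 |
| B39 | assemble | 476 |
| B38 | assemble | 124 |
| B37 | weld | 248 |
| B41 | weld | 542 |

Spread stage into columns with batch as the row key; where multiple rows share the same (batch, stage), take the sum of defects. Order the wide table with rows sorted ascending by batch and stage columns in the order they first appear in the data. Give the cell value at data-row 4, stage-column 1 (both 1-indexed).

With rows sorted ascending by batch, row 4 is batch=B40. stage columns in first-appearance order: pack, cut, assemble, weld; column 1 is pack.
Long rows with batch=B40, stage=pack: 78 + 784 = 862.

862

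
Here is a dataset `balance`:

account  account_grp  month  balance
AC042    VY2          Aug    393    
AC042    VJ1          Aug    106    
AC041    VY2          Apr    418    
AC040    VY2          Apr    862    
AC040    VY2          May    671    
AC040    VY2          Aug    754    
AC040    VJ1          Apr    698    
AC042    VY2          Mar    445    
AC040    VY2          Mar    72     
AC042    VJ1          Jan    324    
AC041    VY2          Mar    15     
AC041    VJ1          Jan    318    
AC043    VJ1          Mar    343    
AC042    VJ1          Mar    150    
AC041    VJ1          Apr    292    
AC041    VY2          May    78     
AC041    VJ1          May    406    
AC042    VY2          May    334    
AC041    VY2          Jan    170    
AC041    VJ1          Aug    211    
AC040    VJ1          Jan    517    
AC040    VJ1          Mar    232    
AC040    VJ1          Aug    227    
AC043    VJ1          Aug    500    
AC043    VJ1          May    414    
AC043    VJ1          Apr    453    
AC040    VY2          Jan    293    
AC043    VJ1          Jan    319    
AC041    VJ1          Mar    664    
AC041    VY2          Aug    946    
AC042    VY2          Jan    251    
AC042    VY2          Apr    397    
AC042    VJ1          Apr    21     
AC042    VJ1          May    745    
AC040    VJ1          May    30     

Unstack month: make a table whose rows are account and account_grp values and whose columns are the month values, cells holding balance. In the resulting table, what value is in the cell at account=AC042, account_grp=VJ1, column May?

Wide layout: rows indexed by account and account_grp, columns are the 5 distinct month values (Aug, Apr, May, Mar, Jan).
Cell (account=AC042, account_grp=VJ1, month=May) draws from the long row where account=AC042, account_grp=VJ1 and month=May, which has balance=745.

745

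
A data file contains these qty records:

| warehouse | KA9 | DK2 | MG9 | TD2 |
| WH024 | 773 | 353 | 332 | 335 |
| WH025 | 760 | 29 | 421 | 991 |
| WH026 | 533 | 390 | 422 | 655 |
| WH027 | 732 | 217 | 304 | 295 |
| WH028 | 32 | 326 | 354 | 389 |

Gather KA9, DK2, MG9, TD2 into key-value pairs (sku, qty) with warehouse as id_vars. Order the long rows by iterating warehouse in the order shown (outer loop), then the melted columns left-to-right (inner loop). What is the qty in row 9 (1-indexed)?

533

20 rows total (5 × 4). Row 9: index ⌊(9-1)/4⌋ = 2 into warehouse → WH026; (9-1) mod 4 = 0 into the melted columns → KA9.
So row 9 is (WH026, KA9, 533); qty = 533.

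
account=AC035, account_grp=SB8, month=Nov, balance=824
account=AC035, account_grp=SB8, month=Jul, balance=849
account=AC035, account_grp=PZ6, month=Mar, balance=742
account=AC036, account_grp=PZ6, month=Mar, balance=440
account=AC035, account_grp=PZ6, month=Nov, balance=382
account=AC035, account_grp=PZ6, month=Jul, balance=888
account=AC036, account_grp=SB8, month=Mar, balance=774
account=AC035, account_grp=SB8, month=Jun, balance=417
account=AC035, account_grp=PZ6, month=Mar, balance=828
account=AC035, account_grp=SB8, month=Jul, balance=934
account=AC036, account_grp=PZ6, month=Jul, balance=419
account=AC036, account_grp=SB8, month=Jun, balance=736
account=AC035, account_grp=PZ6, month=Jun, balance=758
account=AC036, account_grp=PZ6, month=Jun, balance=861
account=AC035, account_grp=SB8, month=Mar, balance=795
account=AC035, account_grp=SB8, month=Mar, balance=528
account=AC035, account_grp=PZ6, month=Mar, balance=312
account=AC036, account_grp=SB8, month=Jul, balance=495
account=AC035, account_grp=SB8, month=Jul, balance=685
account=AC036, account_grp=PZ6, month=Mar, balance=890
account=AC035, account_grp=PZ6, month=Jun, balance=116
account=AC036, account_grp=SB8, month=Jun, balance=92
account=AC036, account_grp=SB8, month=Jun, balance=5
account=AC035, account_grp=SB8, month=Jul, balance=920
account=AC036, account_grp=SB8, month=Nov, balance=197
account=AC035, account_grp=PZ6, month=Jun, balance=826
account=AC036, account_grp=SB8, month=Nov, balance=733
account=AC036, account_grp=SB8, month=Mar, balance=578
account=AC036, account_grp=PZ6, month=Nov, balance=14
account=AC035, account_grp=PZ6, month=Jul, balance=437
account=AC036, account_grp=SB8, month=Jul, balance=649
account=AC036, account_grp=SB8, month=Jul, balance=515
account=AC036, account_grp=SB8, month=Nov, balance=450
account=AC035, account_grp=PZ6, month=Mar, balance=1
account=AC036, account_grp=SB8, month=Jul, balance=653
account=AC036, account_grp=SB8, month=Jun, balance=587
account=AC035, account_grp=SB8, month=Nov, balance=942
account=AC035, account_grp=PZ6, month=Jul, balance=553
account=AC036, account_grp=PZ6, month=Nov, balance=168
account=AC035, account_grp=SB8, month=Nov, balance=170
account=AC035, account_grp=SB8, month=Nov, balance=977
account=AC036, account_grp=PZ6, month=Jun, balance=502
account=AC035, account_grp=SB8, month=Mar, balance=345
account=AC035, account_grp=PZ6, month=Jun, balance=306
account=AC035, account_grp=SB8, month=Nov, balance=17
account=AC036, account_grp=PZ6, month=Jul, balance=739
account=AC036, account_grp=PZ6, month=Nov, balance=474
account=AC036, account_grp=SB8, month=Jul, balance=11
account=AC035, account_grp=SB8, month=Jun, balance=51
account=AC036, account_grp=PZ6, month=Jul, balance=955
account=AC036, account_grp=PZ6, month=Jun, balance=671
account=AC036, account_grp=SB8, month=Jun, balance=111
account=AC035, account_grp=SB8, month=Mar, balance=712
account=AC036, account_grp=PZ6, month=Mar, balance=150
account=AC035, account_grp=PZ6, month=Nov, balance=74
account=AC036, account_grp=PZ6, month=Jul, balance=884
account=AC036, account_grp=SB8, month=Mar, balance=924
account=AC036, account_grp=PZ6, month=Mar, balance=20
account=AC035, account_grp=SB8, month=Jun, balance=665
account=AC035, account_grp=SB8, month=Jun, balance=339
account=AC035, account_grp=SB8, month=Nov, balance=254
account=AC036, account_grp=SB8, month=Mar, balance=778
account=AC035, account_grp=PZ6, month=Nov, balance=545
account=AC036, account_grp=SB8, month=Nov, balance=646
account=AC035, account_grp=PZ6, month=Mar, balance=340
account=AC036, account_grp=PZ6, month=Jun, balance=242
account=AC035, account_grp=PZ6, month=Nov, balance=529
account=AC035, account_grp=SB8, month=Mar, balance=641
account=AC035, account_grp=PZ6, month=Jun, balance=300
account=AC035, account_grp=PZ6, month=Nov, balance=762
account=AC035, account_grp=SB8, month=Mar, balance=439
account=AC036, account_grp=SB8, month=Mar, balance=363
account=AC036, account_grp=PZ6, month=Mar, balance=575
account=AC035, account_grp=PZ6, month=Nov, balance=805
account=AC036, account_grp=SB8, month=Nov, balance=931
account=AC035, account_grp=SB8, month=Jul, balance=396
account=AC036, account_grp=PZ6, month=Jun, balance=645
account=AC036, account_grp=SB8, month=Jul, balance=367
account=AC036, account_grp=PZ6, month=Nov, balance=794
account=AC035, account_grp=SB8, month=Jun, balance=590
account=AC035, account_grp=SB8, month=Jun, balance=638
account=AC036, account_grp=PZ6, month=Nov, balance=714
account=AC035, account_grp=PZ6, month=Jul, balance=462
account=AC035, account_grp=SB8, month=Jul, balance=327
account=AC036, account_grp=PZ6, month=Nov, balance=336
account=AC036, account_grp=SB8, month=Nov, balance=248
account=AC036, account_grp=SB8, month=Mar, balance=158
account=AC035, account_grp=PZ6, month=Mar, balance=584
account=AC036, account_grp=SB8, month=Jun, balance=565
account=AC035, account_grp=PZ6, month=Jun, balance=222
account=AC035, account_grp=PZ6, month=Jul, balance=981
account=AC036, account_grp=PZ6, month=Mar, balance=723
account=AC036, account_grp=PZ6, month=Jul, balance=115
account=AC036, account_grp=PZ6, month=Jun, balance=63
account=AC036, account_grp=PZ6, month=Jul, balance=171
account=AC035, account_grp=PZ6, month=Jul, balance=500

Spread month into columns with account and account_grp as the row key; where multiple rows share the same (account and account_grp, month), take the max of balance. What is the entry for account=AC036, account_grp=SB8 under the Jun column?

736

Rows with account=AC036, account_grp=SB8 and month=Jun: balance values are 736, 92, 5, 587, 111, 565.
max(736, 92, 5, 587, 111, 565) = 736.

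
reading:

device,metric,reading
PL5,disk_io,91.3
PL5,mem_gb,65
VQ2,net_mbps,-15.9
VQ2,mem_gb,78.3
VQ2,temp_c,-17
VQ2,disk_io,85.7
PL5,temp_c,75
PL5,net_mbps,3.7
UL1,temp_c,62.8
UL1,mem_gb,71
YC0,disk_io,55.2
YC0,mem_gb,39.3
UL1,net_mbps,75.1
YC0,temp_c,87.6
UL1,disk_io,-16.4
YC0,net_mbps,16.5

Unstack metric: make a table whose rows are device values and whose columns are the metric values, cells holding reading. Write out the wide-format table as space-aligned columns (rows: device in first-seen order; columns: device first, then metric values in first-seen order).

Columns: device plus the 4 distinct metric values (disk_io, mem_gb, net_mbps, temp_c).
For example, row PL5 column disk_io takes reading=91.3 from the long row (PL5, disk_io).

device  disk_io  mem_gb  net_mbps  temp_c
PL5     91.3     65      3.7       75    
VQ2     85.7     78.3    -15.9     -17   
UL1     -16.4    71      75.1      62.8  
YC0     55.2     39.3    16.5      87.6  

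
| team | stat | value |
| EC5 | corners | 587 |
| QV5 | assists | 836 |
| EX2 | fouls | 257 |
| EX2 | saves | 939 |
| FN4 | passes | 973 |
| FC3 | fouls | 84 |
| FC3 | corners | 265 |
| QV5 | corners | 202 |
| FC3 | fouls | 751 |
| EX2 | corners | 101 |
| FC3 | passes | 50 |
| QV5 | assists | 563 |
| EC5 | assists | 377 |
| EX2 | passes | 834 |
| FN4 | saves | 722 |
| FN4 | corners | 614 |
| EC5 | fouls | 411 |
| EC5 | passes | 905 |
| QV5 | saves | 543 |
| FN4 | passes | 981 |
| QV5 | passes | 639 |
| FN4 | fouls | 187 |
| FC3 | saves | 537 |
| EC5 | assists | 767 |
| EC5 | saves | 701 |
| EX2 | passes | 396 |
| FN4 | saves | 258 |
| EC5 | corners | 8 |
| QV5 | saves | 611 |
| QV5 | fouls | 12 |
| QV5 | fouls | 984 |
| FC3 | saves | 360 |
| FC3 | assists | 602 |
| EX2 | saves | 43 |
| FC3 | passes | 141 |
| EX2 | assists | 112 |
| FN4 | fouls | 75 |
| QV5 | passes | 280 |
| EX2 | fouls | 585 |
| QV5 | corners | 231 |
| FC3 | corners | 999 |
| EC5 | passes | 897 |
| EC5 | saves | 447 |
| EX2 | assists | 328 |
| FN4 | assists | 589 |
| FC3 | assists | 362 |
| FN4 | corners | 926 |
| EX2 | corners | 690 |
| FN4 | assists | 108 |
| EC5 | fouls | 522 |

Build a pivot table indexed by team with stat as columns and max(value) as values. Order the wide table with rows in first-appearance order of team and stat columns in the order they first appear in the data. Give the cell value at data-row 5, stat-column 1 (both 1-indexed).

With rows in first-appearance order of team, row 5 is team=FC3. stat columns in first-appearance order: corners, assists, fouls, saves, passes; column 1 is corners.
Long rows with team=FC3, stat=corners: max(265, 999) = 999.

999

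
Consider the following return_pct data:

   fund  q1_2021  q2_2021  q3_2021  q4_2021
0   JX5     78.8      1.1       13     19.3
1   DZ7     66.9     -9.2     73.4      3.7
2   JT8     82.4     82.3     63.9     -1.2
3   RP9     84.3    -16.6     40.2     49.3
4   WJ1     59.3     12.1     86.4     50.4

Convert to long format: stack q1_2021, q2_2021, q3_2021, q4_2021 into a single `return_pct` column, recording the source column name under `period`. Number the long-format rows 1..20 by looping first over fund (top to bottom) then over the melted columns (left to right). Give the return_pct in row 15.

20 rows total (5 × 4). Row 15: index ⌊(15-1)/4⌋ = 3 into fund → RP9; (15-1) mod 4 = 2 into the melted columns → q3_2021.
So row 15 is (RP9, q3_2021, 40.2); return_pct = 40.2.

40.2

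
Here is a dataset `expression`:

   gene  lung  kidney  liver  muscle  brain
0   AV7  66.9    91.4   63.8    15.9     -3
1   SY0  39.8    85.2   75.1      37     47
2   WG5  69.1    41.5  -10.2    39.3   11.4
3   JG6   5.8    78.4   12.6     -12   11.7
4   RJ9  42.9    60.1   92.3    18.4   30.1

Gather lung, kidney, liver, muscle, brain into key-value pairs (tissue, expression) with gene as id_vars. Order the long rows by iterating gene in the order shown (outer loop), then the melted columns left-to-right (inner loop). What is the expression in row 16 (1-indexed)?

5.8

25 rows total (5 × 5). Row 16: index ⌊(16-1)/5⌋ = 3 into gene → JG6; (16-1) mod 5 = 0 into the melted columns → lung.
So row 16 is (JG6, lung, 5.8); expression = 5.8.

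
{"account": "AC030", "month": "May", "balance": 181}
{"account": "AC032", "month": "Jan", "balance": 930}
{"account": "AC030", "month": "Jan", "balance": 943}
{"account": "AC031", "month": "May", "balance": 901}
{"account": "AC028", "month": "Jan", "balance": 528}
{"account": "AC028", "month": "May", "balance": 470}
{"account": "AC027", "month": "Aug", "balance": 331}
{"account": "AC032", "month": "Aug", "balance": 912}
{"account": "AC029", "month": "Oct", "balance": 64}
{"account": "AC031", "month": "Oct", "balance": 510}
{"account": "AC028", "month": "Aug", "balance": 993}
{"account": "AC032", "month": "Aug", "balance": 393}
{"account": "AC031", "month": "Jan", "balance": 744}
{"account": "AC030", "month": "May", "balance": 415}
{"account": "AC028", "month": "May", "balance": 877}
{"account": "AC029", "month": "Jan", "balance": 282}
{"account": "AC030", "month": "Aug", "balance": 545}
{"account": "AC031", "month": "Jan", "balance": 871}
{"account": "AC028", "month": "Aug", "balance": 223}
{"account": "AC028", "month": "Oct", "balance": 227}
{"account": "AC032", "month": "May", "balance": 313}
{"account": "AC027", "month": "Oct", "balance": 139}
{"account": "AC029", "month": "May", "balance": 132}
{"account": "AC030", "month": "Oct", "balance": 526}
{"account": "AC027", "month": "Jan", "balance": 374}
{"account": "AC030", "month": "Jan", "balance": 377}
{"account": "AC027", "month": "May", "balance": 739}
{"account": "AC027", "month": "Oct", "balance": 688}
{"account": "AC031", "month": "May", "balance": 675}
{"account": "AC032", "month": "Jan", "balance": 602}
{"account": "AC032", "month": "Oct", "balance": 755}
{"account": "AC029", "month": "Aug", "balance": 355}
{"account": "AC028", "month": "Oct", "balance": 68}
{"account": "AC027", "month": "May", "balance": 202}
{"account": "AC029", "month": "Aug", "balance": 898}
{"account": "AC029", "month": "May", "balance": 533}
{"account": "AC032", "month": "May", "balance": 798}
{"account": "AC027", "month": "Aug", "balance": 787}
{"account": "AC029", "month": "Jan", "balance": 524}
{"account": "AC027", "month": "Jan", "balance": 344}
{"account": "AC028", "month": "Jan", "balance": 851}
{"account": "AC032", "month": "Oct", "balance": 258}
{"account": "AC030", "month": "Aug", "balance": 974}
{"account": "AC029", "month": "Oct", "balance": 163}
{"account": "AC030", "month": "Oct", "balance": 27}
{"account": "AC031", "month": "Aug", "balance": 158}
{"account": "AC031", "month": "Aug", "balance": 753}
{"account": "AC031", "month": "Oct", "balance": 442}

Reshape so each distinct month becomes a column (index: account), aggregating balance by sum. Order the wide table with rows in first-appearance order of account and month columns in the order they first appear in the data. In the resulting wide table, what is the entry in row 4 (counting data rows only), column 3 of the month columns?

With rows in first-appearance order of account, row 4 is account=AC028. month columns in first-appearance order: May, Jan, Aug, Oct; column 3 is Aug.
Long rows with account=AC028, month=Aug: 993 + 223 = 1216.

1216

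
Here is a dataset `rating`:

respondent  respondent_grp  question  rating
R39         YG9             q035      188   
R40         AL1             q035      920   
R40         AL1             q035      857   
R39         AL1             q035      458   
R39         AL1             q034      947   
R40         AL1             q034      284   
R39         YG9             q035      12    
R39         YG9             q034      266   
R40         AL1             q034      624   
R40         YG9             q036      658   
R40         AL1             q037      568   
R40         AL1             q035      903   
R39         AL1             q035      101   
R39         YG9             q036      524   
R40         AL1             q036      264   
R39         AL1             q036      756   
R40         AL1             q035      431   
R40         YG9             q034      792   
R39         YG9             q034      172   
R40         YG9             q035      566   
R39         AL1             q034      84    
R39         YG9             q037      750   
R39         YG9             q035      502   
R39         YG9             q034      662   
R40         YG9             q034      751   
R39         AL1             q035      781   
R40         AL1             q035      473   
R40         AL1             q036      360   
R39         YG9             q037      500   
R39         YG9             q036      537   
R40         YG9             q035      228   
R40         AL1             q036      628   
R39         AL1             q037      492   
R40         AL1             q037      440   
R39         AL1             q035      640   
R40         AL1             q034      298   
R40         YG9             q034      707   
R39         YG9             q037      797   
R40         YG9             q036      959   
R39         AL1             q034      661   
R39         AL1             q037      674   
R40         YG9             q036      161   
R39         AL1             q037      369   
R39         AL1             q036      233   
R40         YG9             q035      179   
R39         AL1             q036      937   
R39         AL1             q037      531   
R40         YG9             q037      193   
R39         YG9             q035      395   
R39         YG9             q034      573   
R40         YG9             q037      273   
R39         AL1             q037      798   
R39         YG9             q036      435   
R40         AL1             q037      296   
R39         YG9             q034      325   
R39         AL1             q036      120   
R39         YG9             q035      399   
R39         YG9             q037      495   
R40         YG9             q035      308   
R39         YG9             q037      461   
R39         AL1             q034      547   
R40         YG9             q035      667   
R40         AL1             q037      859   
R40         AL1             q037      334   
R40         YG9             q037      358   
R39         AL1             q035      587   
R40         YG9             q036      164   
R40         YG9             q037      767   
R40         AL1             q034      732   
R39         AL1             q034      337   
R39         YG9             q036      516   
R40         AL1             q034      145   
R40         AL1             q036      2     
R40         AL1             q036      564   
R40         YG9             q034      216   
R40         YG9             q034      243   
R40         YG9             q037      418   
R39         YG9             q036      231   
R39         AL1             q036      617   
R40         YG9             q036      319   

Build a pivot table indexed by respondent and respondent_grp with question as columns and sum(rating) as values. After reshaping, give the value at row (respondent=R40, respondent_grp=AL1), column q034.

2083

Rows with respondent=R40, respondent_grp=AL1 and question=q034: rating values are 284, 624, 298, 732, 145.
284 + 624 + 298 + 732 + 145 = 2083.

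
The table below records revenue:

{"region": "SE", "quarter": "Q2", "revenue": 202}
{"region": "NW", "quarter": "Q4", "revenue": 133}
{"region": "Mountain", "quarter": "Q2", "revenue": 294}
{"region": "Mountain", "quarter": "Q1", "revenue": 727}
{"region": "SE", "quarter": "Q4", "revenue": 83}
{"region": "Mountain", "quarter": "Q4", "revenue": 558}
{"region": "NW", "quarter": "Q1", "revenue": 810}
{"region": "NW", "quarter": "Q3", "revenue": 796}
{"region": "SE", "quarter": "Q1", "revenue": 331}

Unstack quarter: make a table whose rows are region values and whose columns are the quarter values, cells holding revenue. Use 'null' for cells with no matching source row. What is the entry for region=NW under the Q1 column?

The long row with region=NW, quarter=Q1 has revenue=810.

810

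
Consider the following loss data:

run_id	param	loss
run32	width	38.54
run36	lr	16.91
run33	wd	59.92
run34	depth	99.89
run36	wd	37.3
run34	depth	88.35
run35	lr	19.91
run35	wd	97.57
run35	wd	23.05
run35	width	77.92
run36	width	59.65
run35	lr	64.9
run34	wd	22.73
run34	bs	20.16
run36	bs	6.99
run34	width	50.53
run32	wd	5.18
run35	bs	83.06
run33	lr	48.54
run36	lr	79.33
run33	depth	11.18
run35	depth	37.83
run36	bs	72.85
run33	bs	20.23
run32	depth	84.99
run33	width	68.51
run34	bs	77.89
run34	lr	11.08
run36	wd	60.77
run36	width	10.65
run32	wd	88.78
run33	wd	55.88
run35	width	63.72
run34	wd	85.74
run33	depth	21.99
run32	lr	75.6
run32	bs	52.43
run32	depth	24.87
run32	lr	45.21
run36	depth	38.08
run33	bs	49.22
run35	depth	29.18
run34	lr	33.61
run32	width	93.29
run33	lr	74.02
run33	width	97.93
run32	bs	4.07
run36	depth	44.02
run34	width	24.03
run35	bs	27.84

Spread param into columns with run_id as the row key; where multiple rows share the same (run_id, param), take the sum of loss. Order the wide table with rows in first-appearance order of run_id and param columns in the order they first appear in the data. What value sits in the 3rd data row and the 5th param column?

With rows in first-appearance order of run_id, row 3 is run_id=run33. param columns in first-appearance order: width, lr, wd, depth, bs; column 5 is bs.
Long rows with run_id=run33, param=bs: 20.23 + 49.22 = 69.45.

69.45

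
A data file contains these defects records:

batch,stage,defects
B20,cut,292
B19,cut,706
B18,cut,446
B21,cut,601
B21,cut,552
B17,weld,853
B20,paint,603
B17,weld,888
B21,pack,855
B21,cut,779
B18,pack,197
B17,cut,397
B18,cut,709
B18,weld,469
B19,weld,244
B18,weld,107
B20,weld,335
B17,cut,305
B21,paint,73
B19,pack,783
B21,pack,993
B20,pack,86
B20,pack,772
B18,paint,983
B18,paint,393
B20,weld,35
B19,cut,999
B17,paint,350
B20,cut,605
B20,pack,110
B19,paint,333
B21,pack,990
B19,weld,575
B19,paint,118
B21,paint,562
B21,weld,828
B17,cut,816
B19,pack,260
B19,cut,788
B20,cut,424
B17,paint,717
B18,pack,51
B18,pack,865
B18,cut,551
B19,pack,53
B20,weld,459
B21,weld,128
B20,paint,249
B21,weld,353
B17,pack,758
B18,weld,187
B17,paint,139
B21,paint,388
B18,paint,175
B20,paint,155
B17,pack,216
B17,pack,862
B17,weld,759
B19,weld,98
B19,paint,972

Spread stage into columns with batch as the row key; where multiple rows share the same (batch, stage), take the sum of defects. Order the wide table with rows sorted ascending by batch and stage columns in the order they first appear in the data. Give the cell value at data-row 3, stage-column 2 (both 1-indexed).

With rows sorted ascending by batch, row 3 is batch=B19. stage columns in first-appearance order: cut, weld, paint, pack; column 2 is weld.
Long rows with batch=B19, stage=weld: 244 + 575 + 98 = 917.

917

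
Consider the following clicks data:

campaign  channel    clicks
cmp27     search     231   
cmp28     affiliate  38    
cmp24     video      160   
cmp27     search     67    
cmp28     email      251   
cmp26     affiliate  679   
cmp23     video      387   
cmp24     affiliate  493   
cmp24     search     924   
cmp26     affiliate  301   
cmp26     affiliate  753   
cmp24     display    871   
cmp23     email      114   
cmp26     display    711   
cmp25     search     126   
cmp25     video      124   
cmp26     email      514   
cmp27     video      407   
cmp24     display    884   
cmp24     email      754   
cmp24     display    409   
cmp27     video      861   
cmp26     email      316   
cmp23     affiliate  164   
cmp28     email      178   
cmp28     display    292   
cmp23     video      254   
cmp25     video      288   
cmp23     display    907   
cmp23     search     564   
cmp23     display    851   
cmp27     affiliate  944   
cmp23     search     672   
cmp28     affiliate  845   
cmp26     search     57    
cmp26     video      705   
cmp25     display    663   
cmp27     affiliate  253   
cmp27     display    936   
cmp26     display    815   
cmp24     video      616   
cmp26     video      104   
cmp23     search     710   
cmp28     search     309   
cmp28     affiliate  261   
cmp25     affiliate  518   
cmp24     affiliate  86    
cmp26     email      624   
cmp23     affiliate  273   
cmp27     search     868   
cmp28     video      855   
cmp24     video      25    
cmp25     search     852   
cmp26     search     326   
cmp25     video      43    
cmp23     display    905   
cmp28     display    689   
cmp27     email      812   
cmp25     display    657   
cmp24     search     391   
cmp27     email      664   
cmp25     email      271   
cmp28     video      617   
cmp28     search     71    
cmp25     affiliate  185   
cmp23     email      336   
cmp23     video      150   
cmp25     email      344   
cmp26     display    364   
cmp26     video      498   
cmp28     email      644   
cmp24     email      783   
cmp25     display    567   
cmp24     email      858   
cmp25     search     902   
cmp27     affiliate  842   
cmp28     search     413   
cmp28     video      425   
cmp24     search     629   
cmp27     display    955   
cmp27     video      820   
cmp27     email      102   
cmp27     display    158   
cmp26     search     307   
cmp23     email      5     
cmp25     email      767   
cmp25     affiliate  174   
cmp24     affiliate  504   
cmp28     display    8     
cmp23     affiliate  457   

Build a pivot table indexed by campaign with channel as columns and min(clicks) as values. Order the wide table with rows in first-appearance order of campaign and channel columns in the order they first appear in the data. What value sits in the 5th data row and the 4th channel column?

5

With rows in first-appearance order of campaign, row 5 is campaign=cmp23. channel columns in first-appearance order: search, affiliate, video, email, display; column 4 is email.
Long rows with campaign=cmp23, channel=email: min(114, 336, 5) = 5.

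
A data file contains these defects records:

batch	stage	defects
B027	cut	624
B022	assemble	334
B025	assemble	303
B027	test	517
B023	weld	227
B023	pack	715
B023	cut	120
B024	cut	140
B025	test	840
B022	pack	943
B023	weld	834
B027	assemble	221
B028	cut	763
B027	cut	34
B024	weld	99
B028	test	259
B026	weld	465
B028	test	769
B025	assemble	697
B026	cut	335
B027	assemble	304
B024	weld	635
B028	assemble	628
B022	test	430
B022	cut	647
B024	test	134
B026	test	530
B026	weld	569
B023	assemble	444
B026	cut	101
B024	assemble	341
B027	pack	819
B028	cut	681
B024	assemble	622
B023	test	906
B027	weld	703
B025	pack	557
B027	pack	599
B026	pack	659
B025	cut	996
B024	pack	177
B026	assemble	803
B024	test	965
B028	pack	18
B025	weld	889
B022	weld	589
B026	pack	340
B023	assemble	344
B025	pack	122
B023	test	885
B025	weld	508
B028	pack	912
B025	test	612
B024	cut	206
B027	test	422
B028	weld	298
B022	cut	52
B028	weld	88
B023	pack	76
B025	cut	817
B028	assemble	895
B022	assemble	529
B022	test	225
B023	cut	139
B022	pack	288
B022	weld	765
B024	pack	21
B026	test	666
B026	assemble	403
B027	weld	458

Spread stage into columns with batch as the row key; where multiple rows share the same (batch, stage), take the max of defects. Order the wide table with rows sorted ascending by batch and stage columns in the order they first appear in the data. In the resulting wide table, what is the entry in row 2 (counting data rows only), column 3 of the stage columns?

906

With rows sorted ascending by batch, row 2 is batch=B023. stage columns in first-appearance order: cut, assemble, test, weld, pack; column 3 is test.
Long rows with batch=B023, stage=test: max(906, 885) = 906.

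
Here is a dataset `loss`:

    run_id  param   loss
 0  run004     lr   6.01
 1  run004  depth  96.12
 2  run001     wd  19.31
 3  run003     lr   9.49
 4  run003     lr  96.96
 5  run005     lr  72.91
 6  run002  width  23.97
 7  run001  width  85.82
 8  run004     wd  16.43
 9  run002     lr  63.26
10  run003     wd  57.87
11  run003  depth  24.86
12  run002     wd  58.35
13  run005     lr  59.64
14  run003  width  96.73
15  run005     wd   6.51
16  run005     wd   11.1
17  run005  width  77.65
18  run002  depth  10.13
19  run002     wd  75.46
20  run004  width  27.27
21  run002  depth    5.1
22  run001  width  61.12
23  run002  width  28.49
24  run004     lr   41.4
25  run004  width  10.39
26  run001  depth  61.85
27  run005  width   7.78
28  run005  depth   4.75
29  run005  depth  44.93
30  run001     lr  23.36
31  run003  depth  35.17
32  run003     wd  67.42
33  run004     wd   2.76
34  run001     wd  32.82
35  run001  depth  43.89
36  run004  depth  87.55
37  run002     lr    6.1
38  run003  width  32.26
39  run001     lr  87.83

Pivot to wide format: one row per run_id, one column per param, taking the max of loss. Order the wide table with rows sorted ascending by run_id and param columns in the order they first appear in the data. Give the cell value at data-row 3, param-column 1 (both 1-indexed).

With rows sorted ascending by run_id, row 3 is run_id=run003. param columns in first-appearance order: lr, depth, wd, width; column 1 is lr.
Long rows with run_id=run003, param=lr: max(9.49, 96.96) = 96.96.

96.96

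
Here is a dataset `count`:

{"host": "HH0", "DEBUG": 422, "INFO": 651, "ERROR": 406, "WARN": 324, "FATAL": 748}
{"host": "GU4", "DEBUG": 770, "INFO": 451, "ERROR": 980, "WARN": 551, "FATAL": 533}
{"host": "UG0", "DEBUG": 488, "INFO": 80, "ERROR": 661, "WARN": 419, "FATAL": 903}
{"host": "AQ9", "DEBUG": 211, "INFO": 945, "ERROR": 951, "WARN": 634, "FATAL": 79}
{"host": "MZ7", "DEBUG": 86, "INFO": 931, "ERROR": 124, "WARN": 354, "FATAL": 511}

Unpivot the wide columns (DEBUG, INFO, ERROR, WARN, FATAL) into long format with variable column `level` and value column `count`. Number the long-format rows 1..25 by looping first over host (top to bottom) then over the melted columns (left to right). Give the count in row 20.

25 rows total (5 × 5). Row 20: index ⌊(20-1)/5⌋ = 3 into host → AQ9; (20-1) mod 5 = 4 into the melted columns → FATAL.
So row 20 is (AQ9, FATAL, 79); count = 79.

79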